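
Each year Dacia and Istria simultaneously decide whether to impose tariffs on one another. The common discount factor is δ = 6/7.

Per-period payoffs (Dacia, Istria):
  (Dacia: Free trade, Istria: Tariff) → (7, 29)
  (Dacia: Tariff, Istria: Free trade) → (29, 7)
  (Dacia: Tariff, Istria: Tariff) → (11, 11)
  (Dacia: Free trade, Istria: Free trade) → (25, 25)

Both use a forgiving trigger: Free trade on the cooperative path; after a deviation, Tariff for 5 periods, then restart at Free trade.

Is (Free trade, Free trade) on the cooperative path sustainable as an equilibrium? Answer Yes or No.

Comparing payoff streams over the 6 periods until play realigns: cooperate → 25(1+δ+…+δ^5); deviate → 29 + 11(δ+…+δ^5).
Cooperation is sustained iff (25−11)(δ+…+δ^5) ≥ 29−25.
δ+…+δ^5 = 6/7·(1−(6/7)^5)/(1−6/7) = 3.2240, and (29−25)/(25−11) = 0.2857.
3.2240 ≥ 0.2857, so cooperation is sustainable.

Yes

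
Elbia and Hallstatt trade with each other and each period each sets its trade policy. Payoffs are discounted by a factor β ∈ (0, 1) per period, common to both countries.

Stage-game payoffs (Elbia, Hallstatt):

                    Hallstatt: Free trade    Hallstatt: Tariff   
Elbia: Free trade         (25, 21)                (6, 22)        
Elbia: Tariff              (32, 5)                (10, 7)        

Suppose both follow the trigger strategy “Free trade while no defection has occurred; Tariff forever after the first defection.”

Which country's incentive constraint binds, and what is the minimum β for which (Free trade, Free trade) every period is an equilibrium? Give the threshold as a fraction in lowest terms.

Elbia: cooperation gives 25 each period; deviation gives 32 once then 10 forever.
  25/(1−β) ≥ 32 + 10β/(1−β) ⇒ β ≥ 7/22.
Hallstatt: cooperation gives 21 each period; deviation gives 22 once then 7 forever.
  β ≥ 1/15.
Both must hold, so the binding constraint is Elbia's: β ≥ 7/22.

Elbia; β ≥ 7/22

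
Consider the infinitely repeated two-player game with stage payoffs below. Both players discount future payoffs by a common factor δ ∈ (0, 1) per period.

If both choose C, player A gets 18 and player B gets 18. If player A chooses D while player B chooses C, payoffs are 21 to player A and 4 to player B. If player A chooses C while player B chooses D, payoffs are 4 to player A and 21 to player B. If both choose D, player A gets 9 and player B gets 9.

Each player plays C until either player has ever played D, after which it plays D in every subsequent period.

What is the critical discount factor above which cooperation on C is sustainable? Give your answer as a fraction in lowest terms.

1/4

18/(1−δ) ≥ 21 + 9δ/(1−δ)
18 ≥ 21 − 12δ
δ ≥ 3/12 = 1/4.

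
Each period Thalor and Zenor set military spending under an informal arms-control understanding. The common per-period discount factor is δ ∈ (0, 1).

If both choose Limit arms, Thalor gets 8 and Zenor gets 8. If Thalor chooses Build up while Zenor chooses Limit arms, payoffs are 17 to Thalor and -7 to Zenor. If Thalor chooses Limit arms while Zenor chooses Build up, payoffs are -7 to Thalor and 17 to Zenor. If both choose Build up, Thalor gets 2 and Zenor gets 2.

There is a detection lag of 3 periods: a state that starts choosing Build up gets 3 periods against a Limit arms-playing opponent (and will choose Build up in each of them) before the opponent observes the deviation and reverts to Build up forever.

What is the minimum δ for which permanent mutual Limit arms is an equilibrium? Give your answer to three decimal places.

0.843

A deviator earns 17 for 3 periods, then 2 forever; cooperating earns 8 forever. Multiplying the IC by (1−δ):
8 ≥ 17(1−δ^3) + 2δ^3, so 15·δ^3 ≥ 9 and δ^3 ≥ 3/5.
δ ≥ (3/5)^(1/3) ≈ 0.843.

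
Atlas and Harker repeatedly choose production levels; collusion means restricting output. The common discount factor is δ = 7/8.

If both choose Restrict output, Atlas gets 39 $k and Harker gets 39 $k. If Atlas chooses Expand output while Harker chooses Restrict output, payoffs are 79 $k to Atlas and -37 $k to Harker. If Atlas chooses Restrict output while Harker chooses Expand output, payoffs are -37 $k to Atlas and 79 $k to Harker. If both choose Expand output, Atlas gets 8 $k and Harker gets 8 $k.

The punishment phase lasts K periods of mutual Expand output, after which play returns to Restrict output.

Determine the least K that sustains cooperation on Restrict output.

No profitable deviation requires (39−8)(δ+…+δ^K) ≥ 79−39, i.e. δ+…+δ^K ≥ 40/31 ≈ 1.2903.
With δ = 7/8, the partial sums are K=1: 0.8750, K=2: 1.6406.
K = 2 is the first length at which the sum reaches 1.2903.

2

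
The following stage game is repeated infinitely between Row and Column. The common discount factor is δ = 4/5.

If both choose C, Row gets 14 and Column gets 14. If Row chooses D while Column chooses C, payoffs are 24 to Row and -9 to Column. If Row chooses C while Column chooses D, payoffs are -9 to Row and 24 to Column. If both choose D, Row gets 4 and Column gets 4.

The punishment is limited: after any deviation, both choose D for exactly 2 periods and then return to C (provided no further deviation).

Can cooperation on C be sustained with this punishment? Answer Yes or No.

Yes

IC: δ+…+δ^2 ≥ (24−14)/(14−4) = 1.
At δ = 4/5: partial sum = 1.4400 ≥ 1.0000. Cooperation sustainable.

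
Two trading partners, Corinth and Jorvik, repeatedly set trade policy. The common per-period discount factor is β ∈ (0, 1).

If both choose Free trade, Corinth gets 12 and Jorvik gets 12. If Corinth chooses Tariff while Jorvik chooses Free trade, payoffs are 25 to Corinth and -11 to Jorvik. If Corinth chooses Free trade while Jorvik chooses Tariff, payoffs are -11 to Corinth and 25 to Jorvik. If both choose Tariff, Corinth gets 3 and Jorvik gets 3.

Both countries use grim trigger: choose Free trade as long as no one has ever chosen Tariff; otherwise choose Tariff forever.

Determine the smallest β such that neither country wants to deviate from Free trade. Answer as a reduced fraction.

Cooperation forever yields 12 each period: 12/(1−β).
Deviating yields 25 once, then 3 forever: 25 + 3β/(1−β).
No profitable deviation requires 12/(1−β) ≥ 25 + 3β/(1−β).
Multiplying by (1−β): 12 ≥ 25(1−β) + 3β = 25 − 22β.
So 22β ≥ 13, i.e. β ≥ 13/22.

13/22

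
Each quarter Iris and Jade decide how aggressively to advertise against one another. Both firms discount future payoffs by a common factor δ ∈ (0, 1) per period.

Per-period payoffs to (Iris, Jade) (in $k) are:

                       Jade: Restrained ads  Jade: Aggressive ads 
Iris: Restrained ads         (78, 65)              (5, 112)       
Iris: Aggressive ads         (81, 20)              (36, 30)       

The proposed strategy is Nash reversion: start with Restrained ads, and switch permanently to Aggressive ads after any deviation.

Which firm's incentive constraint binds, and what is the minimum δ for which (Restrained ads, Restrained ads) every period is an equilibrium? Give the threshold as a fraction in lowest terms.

Jade; δ ≥ 47/82

Iris: cooperation gives 78 each period; deviation gives 81 once then 36 forever.
  78/(1−δ) ≥ 81 + 36δ/(1−δ) ⇒ δ ≥ 3/45 = 1/15.
Jade: cooperation gives 65 each period; deviation gives 112 once then 30 forever.
  δ ≥ 47/82.
Both must hold, so the binding constraint is Jade's: δ ≥ 47/82.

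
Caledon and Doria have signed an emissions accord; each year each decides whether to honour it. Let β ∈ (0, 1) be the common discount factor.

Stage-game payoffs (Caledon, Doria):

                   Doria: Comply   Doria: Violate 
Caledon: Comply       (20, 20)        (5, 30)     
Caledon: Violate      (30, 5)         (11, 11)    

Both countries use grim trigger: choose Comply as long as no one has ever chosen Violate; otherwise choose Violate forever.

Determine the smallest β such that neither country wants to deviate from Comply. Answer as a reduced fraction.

10/19

Under grim trigger the critical discount factor is (T−C)/(T−P) with T = 30, C = 20, P = 11.
β* = (30−20)/(30−11) = 10/19.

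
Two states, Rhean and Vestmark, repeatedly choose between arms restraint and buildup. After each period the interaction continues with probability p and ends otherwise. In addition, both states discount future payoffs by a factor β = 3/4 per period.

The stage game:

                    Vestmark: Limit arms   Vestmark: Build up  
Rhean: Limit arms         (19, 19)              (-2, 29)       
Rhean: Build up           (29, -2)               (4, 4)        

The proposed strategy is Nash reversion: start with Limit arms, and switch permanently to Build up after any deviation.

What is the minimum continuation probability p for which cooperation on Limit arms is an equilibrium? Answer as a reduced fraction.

8/15

With continuation probability p and discount β, the effective per-period discount factor is βp.
Grim-trigger IC: βp ≥ (29−19)/(29−4) = 2/5.
So p ≥ (2/5)/(3/4) = 8/15.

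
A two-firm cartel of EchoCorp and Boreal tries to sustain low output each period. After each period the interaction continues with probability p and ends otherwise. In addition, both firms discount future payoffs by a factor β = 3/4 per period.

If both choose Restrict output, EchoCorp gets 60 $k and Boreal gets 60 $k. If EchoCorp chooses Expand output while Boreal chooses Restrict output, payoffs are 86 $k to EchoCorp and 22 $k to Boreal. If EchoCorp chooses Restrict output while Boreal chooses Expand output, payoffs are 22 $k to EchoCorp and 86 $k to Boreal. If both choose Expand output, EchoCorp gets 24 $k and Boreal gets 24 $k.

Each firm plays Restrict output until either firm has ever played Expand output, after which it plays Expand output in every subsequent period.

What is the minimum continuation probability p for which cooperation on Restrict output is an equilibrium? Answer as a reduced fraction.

52/93

With continuation probability p and discount β, the effective per-period discount factor is βp.
Grim-trigger IC: βp ≥ (86−60)/(86−24) = 13/31.
So p ≥ (13/31)/(3/4) = 52/93.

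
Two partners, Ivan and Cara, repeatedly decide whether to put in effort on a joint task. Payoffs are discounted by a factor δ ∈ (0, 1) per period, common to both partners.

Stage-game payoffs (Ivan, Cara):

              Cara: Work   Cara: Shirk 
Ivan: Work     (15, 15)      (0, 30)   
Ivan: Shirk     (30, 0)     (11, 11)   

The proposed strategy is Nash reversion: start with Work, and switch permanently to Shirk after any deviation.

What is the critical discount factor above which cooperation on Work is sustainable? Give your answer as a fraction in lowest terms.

15/(1−δ) ≥ 30 + 11δ/(1−δ)
15 ≥ 30 − 19δ
δ ≥ 15/19.

15/19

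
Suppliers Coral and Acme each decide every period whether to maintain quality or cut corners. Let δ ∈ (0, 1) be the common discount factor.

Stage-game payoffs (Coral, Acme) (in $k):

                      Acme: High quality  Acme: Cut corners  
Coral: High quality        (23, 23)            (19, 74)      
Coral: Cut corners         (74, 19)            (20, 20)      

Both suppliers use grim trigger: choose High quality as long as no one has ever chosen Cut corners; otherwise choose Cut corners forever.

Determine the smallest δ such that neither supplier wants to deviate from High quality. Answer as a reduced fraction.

One-period gain from deviating is 74 − 23 = 51. The loss is 23 − 20 = 3 in every subsequent period, with present value 3·δ/(1−δ).
Deviation is unprofitable when 3·δ/(1−δ) ≥ 51, i.e. δ/(1−δ) ≥ 17.
Equivalently δ ≥ 51/(51+3) = 17/18.

17/18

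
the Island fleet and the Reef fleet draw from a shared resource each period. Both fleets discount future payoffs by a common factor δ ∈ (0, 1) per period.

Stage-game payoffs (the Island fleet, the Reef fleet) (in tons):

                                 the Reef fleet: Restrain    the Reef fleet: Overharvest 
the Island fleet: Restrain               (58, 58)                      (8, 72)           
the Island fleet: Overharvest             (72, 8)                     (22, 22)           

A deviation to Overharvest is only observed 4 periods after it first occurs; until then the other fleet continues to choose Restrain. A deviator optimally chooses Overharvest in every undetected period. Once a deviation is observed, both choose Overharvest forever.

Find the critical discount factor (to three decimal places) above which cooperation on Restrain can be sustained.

The best deviation is to choose Overharvest for all 4 undetected periods, earning 72 each, then 22 forever once detected.
Deviation value: 72(1−δ^4)/(1−δ) + 22δ^4/(1−δ); cooperation value: 58/(1−δ).
IC: 58 ≥ 72(1−δ^4) + 22δ^4 = 72 − 50δ^4.
So δ^4 ≥ 14/50 = 7/25, giving δ ≥ (7/25)^(1/4) ≈ 0.727.

0.727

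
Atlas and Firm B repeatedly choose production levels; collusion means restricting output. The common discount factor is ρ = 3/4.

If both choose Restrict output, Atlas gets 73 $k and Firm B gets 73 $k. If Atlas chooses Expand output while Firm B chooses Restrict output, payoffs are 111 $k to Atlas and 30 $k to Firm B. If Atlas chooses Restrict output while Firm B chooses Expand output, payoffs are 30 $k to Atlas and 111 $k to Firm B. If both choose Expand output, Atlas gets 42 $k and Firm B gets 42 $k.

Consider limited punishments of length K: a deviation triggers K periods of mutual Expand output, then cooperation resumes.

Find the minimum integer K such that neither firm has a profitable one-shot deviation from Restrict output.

2

Need Σ_{k=1}^{K} ρ^k ≥ (111−73)/(73−42) = 1.2258 at ρ = 3/4.
At K = 1 the sum is 0.7500 < 1.2258; at K = 2 it is 1.3125 ≥ 1.2258.
So the minimum punishment length is K = 2.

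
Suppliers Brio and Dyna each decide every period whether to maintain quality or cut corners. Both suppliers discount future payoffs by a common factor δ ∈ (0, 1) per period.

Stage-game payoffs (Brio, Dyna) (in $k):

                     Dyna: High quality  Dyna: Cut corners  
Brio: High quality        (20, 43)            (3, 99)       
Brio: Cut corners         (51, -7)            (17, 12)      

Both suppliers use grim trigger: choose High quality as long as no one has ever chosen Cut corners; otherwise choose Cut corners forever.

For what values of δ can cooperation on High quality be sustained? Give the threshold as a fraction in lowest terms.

31/34

Brio: cooperation gives 20 each period; deviation gives 51 once then 17 forever.
  20/(1−δ) ≥ 51 + 17δ/(1−δ) ⇒ δ ≥ 31/34.
Dyna: cooperation gives 43 each period; deviation gives 99 once then 12 forever.
  δ ≥ 56/87.
Both must hold, so the binding constraint is Brio's: δ ≥ 31/34.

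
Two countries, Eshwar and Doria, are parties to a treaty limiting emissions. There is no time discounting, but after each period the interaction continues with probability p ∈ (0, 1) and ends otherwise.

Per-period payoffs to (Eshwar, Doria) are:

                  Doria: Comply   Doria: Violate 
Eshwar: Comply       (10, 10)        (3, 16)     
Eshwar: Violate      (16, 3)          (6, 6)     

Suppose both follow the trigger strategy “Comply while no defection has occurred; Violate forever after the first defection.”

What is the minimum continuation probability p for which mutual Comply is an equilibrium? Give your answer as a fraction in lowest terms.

3/5

With no time discounting, the continuation probability p plays the role of the discount factor.
Grim-trigger IC: 10/(1−p) ≥ 16 + 6p/(1−p) ⇒ p ≥ (16−10)/(16−6) = 3/5.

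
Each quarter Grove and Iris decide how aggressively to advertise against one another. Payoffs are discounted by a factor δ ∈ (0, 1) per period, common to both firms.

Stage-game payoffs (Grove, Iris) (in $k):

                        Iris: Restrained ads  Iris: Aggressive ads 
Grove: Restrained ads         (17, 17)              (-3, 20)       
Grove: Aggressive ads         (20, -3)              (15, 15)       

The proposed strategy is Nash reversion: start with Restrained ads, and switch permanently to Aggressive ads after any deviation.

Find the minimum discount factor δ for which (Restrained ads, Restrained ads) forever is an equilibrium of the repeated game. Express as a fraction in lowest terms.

3/5

Under grim trigger the critical discount factor is (T−C)/(T−P) with T = 20, C = 17, P = 15.
δ* = (20−17)/(20−15) = 3/5.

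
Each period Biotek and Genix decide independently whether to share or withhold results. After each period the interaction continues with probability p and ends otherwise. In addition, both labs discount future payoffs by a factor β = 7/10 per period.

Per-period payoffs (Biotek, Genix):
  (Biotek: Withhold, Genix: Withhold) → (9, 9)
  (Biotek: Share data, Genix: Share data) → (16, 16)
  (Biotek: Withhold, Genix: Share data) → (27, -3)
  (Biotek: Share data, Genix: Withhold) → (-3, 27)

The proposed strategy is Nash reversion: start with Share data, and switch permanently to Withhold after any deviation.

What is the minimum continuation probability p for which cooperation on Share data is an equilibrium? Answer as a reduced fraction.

Expected continuation weight on next period's payoff is β·p = 7/10·p, which plays the role of the discount factor.
Cooperation requires 7/10·p ≥ (27−16)/(27−9) = 11/18, hence p ≥ 55/63.

55/63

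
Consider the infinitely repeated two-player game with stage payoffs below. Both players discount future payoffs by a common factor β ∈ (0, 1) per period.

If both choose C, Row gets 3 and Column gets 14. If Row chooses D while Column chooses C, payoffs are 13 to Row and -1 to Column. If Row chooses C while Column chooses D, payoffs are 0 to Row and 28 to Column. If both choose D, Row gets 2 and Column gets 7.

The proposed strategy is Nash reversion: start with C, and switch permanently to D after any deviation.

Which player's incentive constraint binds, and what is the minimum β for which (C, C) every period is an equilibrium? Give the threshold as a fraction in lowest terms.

Row; β ≥ 10/11

Row's threshold: (13−3)/(13−2) = 10/11.
Column's threshold: (28−14)/(28−7) = 2/3.
10/11 > 2/3, so Row binds and β* = 10/11.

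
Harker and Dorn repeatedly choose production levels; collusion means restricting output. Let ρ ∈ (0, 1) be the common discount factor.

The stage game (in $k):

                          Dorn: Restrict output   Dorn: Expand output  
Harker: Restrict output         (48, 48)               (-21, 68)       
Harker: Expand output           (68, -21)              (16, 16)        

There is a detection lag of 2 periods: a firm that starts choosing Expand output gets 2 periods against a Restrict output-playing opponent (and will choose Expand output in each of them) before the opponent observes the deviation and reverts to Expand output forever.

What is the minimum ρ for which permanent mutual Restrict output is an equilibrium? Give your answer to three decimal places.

0.620

A deviator earns 68 for 2 periods, then 16 forever; cooperating earns 48 forever. Multiplying the IC by (1−ρ):
48 ≥ 68(1−ρ^2) + 16ρ^2, so 52·ρ^2 ≥ 20 and ρ^2 ≥ 5/13.
ρ ≥ (5/13)^(1/2) ≈ 0.620.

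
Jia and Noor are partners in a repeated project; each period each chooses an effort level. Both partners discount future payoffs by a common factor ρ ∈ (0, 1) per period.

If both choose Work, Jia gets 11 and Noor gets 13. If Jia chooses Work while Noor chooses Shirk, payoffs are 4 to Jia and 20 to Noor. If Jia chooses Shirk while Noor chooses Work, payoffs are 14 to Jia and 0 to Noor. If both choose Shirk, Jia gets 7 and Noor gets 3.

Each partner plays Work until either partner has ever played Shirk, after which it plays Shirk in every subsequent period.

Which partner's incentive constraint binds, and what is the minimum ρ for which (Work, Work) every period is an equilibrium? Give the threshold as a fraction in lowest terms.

Jia: cooperation gives 11 each period; deviation gives 14 once then 7 forever.
  11/(1−ρ) ≥ 14 + 7ρ/(1−ρ) ⇒ ρ ≥ 3/7.
Noor: cooperation gives 13 each period; deviation gives 20 once then 3 forever.
  ρ ≥ 7/17.
Both must hold, so the binding constraint is Jia's: ρ ≥ 3/7.

Jia; ρ ≥ 3/7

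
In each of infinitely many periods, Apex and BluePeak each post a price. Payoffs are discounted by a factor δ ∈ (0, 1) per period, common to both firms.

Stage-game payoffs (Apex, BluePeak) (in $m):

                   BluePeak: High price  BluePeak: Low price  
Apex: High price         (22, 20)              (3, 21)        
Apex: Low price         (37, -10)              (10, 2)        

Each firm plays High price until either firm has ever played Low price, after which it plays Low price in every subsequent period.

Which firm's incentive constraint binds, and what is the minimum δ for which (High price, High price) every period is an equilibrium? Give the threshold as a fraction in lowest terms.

Apex's threshold: (37−22)/(37−10) = 5/9.
BluePeak's threshold: (21−20)/(21−2) = 1/19.
5/9 > 1/19, so Apex binds and δ* = 5/9.

Apex; δ ≥ 5/9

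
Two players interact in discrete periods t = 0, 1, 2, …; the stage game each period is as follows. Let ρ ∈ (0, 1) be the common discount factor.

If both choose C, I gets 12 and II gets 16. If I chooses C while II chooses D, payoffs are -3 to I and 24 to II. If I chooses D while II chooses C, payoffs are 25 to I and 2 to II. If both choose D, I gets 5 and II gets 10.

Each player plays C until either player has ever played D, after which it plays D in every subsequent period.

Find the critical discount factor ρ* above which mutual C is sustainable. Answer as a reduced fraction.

13/20

I: cooperation gives 12 each period; deviation gives 25 once then 5 forever.
  12/(1−ρ) ≥ 25 + 5ρ/(1−ρ) ⇒ ρ ≥ 13/20.
II: cooperation gives 16 each period; deviation gives 24 once then 10 forever.
  ρ ≥ 8/14 = 4/7.
Both must hold, so the binding constraint is I's: ρ ≥ 13/20.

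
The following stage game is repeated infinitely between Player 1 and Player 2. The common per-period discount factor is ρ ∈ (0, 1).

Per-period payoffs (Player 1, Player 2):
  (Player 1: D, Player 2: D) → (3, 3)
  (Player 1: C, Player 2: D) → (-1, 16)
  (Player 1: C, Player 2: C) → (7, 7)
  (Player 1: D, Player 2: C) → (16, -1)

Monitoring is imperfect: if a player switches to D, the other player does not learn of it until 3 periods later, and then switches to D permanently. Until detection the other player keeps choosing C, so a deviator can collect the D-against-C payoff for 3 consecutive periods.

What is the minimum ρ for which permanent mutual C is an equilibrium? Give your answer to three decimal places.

0.885

A deviator earns 16 for 3 periods, then 3 forever; cooperating earns 7 forever. Multiplying the IC by (1−ρ):
7 ≥ 16(1−ρ^3) + 3ρ^3, so 13·ρ^3 ≥ 9 and ρ^3 ≥ 9/13.
ρ ≥ (9/13)^(1/3) ≈ 0.885.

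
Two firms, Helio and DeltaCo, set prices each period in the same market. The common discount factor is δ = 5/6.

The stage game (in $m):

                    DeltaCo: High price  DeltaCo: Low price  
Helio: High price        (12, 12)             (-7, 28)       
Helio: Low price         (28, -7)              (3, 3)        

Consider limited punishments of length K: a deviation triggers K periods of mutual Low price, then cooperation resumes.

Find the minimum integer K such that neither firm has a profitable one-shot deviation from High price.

No profitable deviation requires (12−3)(δ+…+δ^K) ≥ 28−12, i.e. δ+…+δ^K ≥ 16/9 ≈ 1.7778.
With δ = 5/6, the partial sums are K=1: 0.8333, K=2: 1.5278, K=3: 2.1065.
K = 3 is the first length at which the sum reaches 1.7778.

3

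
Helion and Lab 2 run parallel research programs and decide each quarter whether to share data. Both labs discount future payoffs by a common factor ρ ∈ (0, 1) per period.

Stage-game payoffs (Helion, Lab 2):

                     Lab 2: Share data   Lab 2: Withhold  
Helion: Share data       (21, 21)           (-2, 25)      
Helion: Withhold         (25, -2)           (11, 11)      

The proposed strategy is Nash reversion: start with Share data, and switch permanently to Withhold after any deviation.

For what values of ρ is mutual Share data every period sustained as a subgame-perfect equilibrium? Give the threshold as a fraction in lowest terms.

2/7

Cooperation forever yields 21 each period: 21/(1−ρ).
Deviating yields 25 once, then 11 forever: 25 + 11ρ/(1−ρ).
No profitable deviation requires 21/(1−ρ) ≥ 25 + 11ρ/(1−ρ).
Multiplying by (1−ρ): 21 ≥ 25(1−ρ) + 11ρ = 25 − 14ρ.
So 14ρ ≥ 4, i.e. ρ ≥ 4/14 = 2/7.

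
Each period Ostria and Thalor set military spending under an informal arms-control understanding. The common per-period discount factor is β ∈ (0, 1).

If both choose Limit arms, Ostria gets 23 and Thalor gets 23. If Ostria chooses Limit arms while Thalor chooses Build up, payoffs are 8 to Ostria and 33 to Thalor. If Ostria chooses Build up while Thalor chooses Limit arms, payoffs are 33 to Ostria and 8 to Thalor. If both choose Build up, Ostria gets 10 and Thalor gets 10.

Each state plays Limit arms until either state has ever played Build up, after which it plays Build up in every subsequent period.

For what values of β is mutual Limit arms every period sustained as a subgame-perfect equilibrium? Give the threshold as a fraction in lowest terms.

One-period gain from deviating is 33 − 23 = 10. The loss is 23 − 10 = 13 in every subsequent period, with present value 13·β/(1−β).
Deviation is unprofitable when 13·β/(1−β) ≥ 10, i.e. β/(1−β) ≥ 10/13.
Equivalently β ≥ 10/(10+13) = 10/23.

10/23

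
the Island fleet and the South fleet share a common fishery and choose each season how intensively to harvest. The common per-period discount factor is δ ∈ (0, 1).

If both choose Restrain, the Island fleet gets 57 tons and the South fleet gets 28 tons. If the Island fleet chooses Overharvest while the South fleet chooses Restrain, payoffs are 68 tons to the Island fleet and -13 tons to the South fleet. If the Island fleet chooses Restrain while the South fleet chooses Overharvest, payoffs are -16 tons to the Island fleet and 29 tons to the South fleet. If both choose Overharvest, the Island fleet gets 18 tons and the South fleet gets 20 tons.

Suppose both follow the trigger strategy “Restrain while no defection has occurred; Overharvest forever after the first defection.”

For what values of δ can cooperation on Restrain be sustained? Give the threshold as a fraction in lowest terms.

the Island fleet's threshold: (68−57)/(68−18) = 11/50.
the South fleet's threshold: (29−28)/(29−20) = 1/9.
11/50 > 1/9, so the Island fleet binds and δ* = 11/50.

11/50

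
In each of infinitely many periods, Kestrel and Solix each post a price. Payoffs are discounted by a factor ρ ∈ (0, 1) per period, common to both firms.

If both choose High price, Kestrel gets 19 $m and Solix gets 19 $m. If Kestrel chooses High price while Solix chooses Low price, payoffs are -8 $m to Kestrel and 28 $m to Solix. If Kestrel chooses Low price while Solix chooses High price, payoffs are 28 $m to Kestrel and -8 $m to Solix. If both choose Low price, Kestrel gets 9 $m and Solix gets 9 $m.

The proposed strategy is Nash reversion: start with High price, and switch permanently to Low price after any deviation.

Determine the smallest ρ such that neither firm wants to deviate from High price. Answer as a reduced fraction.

9/19

19/(1−ρ) ≥ 28 + 9ρ/(1−ρ)
19 ≥ 28 − 19ρ
ρ ≥ 9/19.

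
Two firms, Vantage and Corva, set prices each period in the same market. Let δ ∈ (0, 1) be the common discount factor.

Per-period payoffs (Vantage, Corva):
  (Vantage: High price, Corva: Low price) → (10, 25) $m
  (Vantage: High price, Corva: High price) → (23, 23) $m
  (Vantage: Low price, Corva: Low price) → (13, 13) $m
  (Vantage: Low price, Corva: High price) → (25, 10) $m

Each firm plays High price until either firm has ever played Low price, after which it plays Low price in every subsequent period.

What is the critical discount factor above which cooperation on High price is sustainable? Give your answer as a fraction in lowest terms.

One-period gain from deviating is 25 − 23 = 2. The loss is 23 − 13 = 10 in every subsequent period, with present value 10·δ/(1−δ).
Deviation is unprofitable when 10·δ/(1−δ) ≥ 2, i.e. δ/(1−δ) ≥ 1/5.
Equivalently δ ≥ 2/(2+10) = 1/6.

1/6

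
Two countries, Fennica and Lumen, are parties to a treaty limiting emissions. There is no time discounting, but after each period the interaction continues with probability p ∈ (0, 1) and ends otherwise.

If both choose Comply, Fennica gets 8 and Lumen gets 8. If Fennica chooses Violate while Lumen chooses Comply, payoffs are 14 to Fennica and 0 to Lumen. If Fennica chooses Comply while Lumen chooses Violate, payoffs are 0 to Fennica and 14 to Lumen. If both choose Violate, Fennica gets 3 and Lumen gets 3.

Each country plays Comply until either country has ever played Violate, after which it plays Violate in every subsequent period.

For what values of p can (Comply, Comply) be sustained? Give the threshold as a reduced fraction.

6/11

With no time discounting, the continuation probability p plays the role of the discount factor.
Grim-trigger IC: 8/(1−p) ≥ 14 + 3p/(1−p) ⇒ p ≥ (14−8)/(14−3) = 6/11.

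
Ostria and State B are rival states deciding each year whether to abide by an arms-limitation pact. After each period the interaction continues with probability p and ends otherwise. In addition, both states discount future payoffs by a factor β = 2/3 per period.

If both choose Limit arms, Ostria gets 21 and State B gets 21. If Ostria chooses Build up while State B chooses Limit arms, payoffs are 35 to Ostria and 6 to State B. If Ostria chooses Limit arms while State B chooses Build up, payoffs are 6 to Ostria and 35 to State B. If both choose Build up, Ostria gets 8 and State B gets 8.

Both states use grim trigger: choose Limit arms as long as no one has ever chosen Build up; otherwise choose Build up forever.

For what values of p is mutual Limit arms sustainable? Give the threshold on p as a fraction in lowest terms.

Expected continuation weight on next period's payoff is β·p = 2/3·p, which plays the role of the discount factor.
Cooperation requires 2/3·p ≥ (35−21)/(35−8) = 14/27, hence p ≥ 7/9.

7/9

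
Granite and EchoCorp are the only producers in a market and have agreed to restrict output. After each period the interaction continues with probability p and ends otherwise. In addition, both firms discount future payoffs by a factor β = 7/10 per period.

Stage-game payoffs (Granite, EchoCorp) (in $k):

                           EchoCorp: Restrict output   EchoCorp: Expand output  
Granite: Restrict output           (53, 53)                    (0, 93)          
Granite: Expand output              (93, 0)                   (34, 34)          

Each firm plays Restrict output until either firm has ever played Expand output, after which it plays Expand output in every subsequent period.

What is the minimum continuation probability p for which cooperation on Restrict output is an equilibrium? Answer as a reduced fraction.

400/413

Expected continuation weight on next period's payoff is β·p = 7/10·p, which plays the role of the discount factor.
Cooperation requires 7/10·p ≥ (93−53)/(93−34) = 40/59, hence p ≥ 400/413.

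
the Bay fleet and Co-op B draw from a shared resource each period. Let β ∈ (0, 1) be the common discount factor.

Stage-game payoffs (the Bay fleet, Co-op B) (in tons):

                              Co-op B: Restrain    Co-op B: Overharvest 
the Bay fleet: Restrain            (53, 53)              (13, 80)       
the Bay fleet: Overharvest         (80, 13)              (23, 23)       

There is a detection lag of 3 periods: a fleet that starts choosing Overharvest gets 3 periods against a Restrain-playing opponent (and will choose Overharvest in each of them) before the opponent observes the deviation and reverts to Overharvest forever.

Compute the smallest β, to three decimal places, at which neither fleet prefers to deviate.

0.780

The best deviation is to choose Overharvest for all 3 undetected periods, earning 80 each, then 23 forever once detected.
Deviation value: 80(1−β^3)/(1−β) + 23β^3/(1−β); cooperation value: 53/(1−β).
IC: 53 ≥ 80(1−β^3) + 23β^3 = 80 − 57β^3.
So β^3 ≥ 27/57 = 9/19, giving β ≥ (9/19)^(1/3) ≈ 0.780.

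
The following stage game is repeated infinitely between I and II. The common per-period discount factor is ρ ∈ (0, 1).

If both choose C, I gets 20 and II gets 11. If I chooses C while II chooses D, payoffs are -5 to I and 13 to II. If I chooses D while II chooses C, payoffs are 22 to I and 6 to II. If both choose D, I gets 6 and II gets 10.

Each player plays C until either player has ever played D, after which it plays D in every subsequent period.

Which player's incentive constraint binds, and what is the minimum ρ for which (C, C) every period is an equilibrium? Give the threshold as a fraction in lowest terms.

I's threshold: (22−20)/(22−6) = 1/8.
II's threshold: (13−11)/(13−10) = 2/3.
1/8 < 2/3, so II binds and ρ* = 2/3.

II; ρ ≥ 2/3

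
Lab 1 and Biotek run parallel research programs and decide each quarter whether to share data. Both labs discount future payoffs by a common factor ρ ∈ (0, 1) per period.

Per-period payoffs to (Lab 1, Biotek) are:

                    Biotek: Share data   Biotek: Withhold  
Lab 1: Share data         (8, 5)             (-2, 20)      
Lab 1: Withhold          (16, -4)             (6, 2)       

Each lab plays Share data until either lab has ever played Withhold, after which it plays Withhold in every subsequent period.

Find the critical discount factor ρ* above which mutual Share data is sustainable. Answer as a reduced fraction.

5/6

For Lab 1: deviation gain 16−8 = 8, per-period punishment loss 8−6 = 2. IC gives ρ ≥ 8/10 = 4/5.
For Biotek: gain 15, loss 3 per period, so ρ ≥ 15/18 = 5/6.
The tighter constraint is Biotek's, so cooperation needs ρ ≥ 5/6.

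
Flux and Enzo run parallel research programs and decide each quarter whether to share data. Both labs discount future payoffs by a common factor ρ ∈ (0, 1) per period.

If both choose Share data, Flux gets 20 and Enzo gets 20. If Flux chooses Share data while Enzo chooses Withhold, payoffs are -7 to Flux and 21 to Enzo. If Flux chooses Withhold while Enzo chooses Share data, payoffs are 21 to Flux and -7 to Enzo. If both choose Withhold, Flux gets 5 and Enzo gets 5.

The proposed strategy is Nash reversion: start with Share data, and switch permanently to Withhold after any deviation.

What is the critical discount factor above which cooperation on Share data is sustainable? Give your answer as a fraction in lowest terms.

1/16

Under grim trigger the critical discount factor is (T−C)/(T−P) with T = 21, C = 20, P = 5.
ρ* = (21−20)/(21−5) = 1/16.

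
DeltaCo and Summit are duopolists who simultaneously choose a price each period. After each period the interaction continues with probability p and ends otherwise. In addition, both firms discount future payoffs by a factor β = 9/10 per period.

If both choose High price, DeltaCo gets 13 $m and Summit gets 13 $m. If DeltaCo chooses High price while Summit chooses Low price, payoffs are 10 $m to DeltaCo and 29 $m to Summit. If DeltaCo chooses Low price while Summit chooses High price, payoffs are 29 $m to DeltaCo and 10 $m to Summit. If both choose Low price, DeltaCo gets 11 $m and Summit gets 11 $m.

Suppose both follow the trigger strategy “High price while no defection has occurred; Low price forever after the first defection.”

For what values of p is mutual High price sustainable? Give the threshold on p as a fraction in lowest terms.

Expected continuation weight on next period's payoff is β·p = 9/10·p, which plays the role of the discount factor.
Cooperation requires 9/10·p ≥ (29−13)/(29−11) = 8/9, hence p ≥ 80/81.

80/81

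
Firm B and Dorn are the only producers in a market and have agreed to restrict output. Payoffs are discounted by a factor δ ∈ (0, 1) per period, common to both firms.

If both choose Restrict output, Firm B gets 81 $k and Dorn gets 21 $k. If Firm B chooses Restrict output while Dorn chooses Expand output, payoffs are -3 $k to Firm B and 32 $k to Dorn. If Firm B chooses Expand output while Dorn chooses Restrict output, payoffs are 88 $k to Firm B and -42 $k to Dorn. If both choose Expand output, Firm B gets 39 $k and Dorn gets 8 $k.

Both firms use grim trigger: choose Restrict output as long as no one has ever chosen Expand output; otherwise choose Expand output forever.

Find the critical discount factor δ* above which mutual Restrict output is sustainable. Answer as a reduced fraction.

11/24

Firm B: cooperation gives 81 each period; deviation gives 88 once then 39 forever.
  81/(1−δ) ≥ 88 + 39δ/(1−δ) ⇒ δ ≥ 7/49 = 1/7.
Dorn: cooperation gives 21 each period; deviation gives 32 once then 8 forever.
  δ ≥ 11/24.
Both must hold, so the binding constraint is Dorn's: δ ≥ 11/24.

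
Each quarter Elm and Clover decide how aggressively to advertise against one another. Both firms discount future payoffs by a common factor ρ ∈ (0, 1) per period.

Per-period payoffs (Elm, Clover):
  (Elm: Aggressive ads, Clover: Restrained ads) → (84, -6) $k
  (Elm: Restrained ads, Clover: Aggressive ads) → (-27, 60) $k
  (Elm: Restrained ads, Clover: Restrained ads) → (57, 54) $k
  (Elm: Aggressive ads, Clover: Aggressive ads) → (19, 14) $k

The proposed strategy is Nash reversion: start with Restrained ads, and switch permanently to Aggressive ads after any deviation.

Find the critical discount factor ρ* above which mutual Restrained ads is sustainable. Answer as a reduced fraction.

27/65

Elm: cooperation gives 57 each period; deviation gives 84 once then 19 forever.
  57/(1−ρ) ≥ 84 + 19ρ/(1−ρ) ⇒ ρ ≥ 27/65.
Clover: cooperation gives 54 each period; deviation gives 60 once then 14 forever.
  ρ ≥ 6/46 = 3/23.
Both must hold, so the binding constraint is Elm's: ρ ≥ 27/65.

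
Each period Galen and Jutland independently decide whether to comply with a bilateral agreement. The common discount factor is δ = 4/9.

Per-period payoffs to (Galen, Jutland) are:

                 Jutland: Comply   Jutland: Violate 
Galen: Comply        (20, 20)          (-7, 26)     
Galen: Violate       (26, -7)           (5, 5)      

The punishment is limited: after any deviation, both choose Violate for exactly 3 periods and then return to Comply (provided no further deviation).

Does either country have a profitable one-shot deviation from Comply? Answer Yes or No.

No

Comparing payoff streams over the 4 periods until play realigns: cooperate → 20(1+δ+…+δ^3); deviate → 26 + 5(δ+…+δ^3).
Cooperation is sustained iff (20−5)(δ+…+δ^3) ≥ 26−20.
δ+…+δ^3 = 4/9·(1−(4/9)^3)/(1−4/9) = 0.7298, and (26−20)/(20−5) = 0.4000.
0.7298 ≥ 0.4000, so cooperation is sustainable.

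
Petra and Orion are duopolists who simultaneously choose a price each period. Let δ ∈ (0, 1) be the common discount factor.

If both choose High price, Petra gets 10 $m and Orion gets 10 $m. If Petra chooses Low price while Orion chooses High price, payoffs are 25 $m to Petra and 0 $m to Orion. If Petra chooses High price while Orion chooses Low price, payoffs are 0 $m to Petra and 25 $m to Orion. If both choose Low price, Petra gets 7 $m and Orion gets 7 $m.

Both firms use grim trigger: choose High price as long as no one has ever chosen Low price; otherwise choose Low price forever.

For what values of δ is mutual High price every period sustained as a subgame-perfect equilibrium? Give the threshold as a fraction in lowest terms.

Under grim trigger the critical discount factor is (T−C)/(T−P) with T = 25, C = 10, P = 7.
δ* = (25−10)/(25−7) = 15/18 = 5/6.

5/6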